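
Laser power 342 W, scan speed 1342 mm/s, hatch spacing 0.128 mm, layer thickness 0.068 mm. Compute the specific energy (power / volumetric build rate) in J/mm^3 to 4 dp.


Build rate = 1342 * 0.128 * 0.068 = 11.680768 mm^3/s
SE = 342 / 11.680768 = 29.2789 J/mm^3


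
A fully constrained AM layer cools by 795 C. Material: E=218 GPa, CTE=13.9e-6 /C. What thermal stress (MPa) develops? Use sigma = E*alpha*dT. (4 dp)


sigma = 218*1000 * 13.9e-6 * 795 = 2409.009 MPa


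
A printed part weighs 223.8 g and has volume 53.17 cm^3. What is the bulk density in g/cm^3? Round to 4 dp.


rho = 223.8 / 53.17 = 4.2091 g/cm^3


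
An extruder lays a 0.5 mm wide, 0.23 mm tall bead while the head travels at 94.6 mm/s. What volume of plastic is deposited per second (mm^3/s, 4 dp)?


Rate = 0.5 * 0.23 * 94.6 = 10.879 mm^3/s


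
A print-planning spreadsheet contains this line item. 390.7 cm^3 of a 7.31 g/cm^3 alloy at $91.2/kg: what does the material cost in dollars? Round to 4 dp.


Mass = 390.7*7.31/1000 = 2.856017 kg
Cost = 2.856017 * 91.2 = 260.4688 $


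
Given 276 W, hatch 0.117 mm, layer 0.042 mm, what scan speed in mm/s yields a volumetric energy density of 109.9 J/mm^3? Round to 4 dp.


v = 276 / (109.9*0.117*0.042) = 511.0651 mm/s


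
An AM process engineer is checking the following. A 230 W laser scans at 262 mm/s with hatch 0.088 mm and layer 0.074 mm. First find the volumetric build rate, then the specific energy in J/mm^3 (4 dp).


Build rate = 262 * 0.088 * 0.074 = 1.706144 mm^3/s
SE = 230 / 1.706144 = 134.8069 J/mm^3


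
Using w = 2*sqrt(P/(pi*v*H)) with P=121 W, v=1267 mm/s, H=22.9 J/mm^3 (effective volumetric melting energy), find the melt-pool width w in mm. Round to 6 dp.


w = 2*sqrt(121/(pi*1267*22.9)) = 0.072869 mm


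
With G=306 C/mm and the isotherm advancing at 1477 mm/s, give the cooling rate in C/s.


CR = 306 * 1477 = 451962 C/s


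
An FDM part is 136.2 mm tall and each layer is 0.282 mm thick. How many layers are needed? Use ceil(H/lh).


Layers = ceil(136.2/0.282) = 483


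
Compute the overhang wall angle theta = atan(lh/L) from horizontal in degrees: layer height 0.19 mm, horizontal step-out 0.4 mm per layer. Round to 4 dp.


angle = atan(0.19/0.4) = 25.4077 degrees


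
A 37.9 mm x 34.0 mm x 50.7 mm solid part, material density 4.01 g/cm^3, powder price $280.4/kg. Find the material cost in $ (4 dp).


V = 37.9 * 34.0 * 50.7 = 65332.02 mm^3 = 65.33202 cm^3
Mass = 65.33202 * 4.01 / 1000 = 0.2619814 kg
Cost = 0.2619814 * 280.4 = 73.4596 $


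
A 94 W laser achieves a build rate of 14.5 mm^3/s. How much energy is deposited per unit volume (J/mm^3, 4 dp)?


SE = 94 / 14.5 = 6.4828 J/mm^3


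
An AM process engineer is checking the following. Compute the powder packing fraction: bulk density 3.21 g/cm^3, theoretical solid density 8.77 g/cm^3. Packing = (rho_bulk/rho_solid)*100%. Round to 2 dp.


Packing = (3.21/8.77)*100 = 36.6 %


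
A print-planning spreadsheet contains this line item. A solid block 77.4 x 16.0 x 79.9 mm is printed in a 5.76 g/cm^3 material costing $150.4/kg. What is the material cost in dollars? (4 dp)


V = 77.4 * 16.0 * 79.9 = 98948.16 mm^3 = 98.94816 cm^3
Mass = 98.94816 * 5.76 / 1000 = 0.5699414 kg
Cost = 0.5699414 * 150.4 = 85.7192 $


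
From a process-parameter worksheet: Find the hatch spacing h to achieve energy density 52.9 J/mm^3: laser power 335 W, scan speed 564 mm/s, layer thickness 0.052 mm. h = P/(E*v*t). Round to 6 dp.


h = 335 / (52.9*564*0.052) = 0.215927 mm


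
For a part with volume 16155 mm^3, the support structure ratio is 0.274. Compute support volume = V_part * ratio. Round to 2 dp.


V_support = 16155 * 0.274 = 4426.47 mm^3


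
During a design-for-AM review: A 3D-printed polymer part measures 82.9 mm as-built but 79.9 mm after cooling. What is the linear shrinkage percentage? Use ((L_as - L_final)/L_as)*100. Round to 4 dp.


Shrinkage = ((82.9-79.9)/82.9)*100 = 3.6188 %


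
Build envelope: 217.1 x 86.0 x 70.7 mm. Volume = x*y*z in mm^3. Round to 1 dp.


V = 217.1 * 86.0 * 70.7 = 1320011.4 mm^3


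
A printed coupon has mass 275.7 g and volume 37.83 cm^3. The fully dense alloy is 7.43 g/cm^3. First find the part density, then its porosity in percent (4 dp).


rho_part = 275.7 / 37.83 = 7.28786677 g/cm^3
Porosity = (1 - 7.28786677/7.43)*100 = 1.913 %


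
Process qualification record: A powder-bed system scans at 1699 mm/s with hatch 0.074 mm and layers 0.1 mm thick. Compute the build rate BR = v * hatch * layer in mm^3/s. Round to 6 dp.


Rate = 1699 * 0.074 * 0.1 = 12.5726 mm^3/s


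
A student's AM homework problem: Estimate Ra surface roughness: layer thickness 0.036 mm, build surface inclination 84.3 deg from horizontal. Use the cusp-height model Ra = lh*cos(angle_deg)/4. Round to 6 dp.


Ra = 0.036 * cos(84.3) / 4 = 0.000894 mm


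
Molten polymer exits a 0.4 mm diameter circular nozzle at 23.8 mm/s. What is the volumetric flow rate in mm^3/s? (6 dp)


A = pi*(0.4/2)^2 = 0.12566371 mm^2
Q = 0.12566371 * 23.8 = 2.990796 mm^3/s


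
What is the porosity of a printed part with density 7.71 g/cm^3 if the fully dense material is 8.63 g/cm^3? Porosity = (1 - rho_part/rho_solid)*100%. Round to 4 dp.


Porosity = (1-7.71/8.63)*100 = 10.6605 %


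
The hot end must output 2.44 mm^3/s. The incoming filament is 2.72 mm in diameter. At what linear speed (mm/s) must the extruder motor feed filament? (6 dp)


A = pi*(2.72/2)^2 = 5.81069
v = 2.44 / 5.81069 = 0.419916 mm/s


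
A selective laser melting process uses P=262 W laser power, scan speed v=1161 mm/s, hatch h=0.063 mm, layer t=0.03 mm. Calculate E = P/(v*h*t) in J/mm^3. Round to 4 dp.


E = 262 / (1161*0.063*0.03) = 119.4008 J/mm^3


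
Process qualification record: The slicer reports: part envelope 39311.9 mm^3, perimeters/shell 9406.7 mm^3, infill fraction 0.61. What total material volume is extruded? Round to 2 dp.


V_infill = (39311.9 - 9406.7) * 0.61 = 18242.17
V_total = 9406.7 + 18242.17 = 27648.87 mm^3


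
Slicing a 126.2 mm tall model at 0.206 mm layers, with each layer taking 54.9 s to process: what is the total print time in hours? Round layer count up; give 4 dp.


Layers = ceil(126.2/0.206) = 613
t = 613 * 54.9 / 3600 = 9.3483 hrs


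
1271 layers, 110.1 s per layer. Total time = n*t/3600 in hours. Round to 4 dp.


t = 1271 * 110.1 / 3600 = 38.8714 hrs


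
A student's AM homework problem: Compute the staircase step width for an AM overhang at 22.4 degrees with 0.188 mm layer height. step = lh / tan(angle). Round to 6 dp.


step = 0.188 / tan(22.4) = 0.456122 mm


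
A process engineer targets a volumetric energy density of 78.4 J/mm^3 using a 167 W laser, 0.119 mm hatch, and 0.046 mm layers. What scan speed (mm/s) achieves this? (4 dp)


v = 167 / (78.4*0.119*0.046) = 389.1308 mm/s


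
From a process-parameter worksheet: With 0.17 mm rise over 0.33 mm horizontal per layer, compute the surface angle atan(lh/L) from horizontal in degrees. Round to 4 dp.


angle = atan(0.17/0.33) = 27.2553 degrees


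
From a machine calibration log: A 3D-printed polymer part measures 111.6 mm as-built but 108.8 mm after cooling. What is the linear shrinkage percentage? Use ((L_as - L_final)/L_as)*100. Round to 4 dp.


Shrinkage = ((111.6-108.8)/111.6)*100 = 2.509 %


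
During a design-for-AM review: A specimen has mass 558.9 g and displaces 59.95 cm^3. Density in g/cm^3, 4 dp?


rho = 558.9 / 59.95 = 9.3228 g/cm^3


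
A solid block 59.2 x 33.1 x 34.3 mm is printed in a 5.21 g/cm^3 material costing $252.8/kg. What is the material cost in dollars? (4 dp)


V = 59.2 * 33.1 * 34.3 = 67211.536 mm^3 = 67.211536 cm^3
Mass = 67.211536 * 5.21 / 1000 = 0.3501721 kg
Cost = 0.3501721 * 252.8 = 88.5235 $


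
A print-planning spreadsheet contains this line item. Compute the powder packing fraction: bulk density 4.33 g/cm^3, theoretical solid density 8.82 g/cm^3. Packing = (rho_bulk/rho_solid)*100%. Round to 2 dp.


Packing = (4.33/8.82)*100 = 49.09 %


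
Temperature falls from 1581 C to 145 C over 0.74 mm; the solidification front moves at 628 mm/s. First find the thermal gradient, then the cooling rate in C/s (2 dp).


G = (1581-145)/0.74 = 1940.54054054 C/mm
CR = 1940.54054054 * 628 = 1218659.46 C/s


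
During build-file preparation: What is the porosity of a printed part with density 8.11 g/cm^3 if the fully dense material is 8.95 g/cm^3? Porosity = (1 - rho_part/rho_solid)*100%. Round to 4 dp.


Porosity = (1-8.11/8.95)*100 = 9.3855 %


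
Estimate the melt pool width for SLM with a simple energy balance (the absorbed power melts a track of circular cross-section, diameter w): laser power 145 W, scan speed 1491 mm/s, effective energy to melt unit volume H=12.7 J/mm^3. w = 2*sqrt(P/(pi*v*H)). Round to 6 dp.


w = 2*sqrt(145/(pi*1491*12.7)) = 0.098741 mm


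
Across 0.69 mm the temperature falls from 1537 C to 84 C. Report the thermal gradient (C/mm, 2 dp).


G = (1537-84)/0.69 = 2105.8 C/mm


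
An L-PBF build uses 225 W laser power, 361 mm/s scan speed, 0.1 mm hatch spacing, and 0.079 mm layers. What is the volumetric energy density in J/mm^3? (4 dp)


E = 225 / (361*0.1*0.079) = 78.8948 J/mm^3


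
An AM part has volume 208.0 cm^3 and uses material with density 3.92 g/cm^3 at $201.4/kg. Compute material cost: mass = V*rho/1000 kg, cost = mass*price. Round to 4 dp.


Mass = 208.0*3.92/1000 = 0.81536 kg
Cost = 0.81536 * 201.4 = 164.2135 $


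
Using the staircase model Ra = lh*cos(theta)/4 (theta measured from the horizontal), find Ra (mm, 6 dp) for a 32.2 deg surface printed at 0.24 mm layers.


Ra = 0.24 * cos(32.2) / 4 = 0.050772 mm


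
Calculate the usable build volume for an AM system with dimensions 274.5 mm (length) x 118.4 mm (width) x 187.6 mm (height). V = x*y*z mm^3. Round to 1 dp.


V = 274.5 * 118.4 * 187.6 = 6097150.1 mm^3


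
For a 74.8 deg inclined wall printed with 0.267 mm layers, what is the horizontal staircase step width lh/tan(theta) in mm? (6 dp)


step = 0.267 / tan(74.8) = 0.072542 mm


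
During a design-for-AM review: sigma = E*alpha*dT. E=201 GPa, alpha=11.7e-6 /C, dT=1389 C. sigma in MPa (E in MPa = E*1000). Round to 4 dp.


sigma = 201*1000 * 11.7e-6 * 1389 = 3266.5113 MPa


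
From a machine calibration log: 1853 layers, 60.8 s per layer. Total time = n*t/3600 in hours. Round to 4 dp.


t = 1853 * 60.8 / 3600 = 31.2951 hrs


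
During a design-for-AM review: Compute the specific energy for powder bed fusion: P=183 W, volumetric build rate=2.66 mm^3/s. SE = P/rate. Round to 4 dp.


SE = 183 / 2.66 = 68.797 J/mm^3


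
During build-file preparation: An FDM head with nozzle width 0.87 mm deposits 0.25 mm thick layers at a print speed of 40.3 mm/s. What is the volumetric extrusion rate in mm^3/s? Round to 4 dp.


Rate = 0.87 * 0.25 * 40.3 = 8.7653 mm^3/s


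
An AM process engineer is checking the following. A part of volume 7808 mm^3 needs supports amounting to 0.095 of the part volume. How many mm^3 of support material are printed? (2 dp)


V_support = 7808 * 0.095 = 741.76 mm^3


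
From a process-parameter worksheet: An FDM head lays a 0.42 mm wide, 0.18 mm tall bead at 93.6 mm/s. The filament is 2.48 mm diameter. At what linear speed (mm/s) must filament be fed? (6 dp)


Q = 0.42 * 0.18 * 93.6 = 7.07616 mm^3/s
A_fil = pi*(2.48/2)^2 = 4.83051286 mm^2
v_feed = 7.07616 / 4.83051286 = 1.464888 mm/s


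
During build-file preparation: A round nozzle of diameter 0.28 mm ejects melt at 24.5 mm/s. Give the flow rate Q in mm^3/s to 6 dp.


A = pi*(0.28/2)^2 = 0.06157522 mm^2
Q = 0.06157522 * 24.5 = 1.508593 mm^3/s


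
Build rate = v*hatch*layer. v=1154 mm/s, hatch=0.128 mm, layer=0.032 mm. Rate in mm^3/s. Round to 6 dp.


Rate = 1154 * 0.128 * 0.032 = 4.726784 mm^3/s


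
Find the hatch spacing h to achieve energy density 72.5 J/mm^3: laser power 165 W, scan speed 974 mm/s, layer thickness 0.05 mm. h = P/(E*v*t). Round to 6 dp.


h = 165 / (72.5*974*0.05) = 0.046732 mm


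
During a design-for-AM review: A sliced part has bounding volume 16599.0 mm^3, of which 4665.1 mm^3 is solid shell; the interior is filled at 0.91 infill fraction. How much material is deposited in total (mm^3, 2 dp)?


V_infill = (16599.0 - 4665.1) * 0.91 = 10859.85
V_total = 4665.1 + 10859.85 = 15524.95 mm^3


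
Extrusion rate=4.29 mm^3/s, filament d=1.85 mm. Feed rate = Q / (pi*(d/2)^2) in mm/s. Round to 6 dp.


A = pi*(1.85/2)^2 = 2.688025
v = 4.29 / 2.688025 = 1.595967 mm/s


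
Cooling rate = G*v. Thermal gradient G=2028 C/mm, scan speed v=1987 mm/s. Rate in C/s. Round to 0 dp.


CR = 2028 * 1987 = 4029636 C/s


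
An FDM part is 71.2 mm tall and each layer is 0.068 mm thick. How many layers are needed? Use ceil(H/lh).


Layers = ceil(71.2/0.068) = 1048


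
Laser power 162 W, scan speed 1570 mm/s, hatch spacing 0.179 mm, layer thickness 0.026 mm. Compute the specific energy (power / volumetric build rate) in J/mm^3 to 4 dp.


Build rate = 1570 * 0.179 * 0.026 = 7.30678 mm^3/s
SE = 162 / 7.30678 = 22.1712 J/mm^3


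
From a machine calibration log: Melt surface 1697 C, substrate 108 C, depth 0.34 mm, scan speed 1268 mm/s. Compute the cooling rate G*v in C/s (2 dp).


G = (1697-108)/0.34 = 4673.52941176 C/mm
CR = 4673.52941176 * 1268 = 5926035.29 C/s


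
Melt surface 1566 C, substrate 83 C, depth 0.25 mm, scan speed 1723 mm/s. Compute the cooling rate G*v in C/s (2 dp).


G = (1566-83)/0.25 = 5932.0 C/mm
CR = 5932.0 * 1723 = 10220836.0 C/s


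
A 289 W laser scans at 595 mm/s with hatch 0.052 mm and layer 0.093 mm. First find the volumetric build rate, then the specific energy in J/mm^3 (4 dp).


Build rate = 595 * 0.052 * 0.093 = 2.87742 mm^3/s
SE = 289 / 2.87742 = 100.4372 J/mm^3


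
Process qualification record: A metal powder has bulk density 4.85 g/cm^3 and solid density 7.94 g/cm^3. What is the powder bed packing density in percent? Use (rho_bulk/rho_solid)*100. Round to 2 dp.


Packing = (4.85/7.94)*100 = 61.08 %


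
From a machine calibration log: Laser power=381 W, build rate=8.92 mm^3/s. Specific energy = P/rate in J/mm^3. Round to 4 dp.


SE = 381 / 8.92 = 42.713 J/mm^3


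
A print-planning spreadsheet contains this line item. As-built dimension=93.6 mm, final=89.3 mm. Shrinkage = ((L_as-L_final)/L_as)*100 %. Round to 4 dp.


Shrinkage = ((93.6-89.3)/93.6)*100 = 4.594 %


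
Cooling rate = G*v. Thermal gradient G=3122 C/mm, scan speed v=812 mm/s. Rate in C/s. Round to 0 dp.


CR = 3122 * 812 = 2535064 C/s


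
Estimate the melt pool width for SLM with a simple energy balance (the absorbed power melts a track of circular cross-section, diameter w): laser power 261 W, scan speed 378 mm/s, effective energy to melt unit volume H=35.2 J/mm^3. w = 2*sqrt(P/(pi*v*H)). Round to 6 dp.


w = 2*sqrt(261/(pi*378*35.2)) = 0.158037 mm


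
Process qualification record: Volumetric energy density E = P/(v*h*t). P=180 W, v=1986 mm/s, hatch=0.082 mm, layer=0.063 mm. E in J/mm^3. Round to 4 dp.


E = 180 / (1986*0.082*0.063) = 17.5444 J/mm^3


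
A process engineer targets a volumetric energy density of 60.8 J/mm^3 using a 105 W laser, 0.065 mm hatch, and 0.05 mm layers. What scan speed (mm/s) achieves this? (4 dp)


v = 105 / (60.8*0.065*0.05) = 531.3765 mm/s


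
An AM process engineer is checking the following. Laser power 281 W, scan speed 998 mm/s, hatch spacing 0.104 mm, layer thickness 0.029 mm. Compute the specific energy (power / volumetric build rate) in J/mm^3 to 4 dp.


Build rate = 998 * 0.104 * 0.029 = 3.009968 mm^3/s
SE = 281 / 3.009968 = 93.3565 J/mm^3


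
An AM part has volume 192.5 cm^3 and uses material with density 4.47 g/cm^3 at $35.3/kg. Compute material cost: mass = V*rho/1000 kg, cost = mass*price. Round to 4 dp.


Mass = 192.5*4.47/1000 = 0.860475 kg
Cost = 0.860475 * 35.3 = 30.3748 $


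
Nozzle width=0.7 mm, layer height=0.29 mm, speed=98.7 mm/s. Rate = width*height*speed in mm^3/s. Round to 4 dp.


Rate = 0.7 * 0.29 * 98.7 = 20.0361 mm^3/s


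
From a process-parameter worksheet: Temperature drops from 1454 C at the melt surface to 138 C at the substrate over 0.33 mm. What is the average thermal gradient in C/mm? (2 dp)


G = (1454-138)/0.33 = 3987.88 C/mm


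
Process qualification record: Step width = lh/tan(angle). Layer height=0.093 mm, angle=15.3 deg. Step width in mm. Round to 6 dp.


step = 0.093 / tan(15.3) = 0.339951 mm


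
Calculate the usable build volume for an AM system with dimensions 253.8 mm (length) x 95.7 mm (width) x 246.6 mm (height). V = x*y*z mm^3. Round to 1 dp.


V = 253.8 * 95.7 * 246.6 = 5989583.6 mm^3


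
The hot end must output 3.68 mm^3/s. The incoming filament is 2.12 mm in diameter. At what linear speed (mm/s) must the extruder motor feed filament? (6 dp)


A = pi*(2.12/2)^2 = 3.529894
v = 3.68 / 3.529894 = 1.042524 mm/s


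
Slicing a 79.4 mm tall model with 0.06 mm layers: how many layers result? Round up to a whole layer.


Layers = ceil(79.4/0.06) = 1324


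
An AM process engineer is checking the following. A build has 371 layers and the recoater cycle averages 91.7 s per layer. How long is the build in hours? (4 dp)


t = 371 * 91.7 / 3600 = 9.4502 hrs


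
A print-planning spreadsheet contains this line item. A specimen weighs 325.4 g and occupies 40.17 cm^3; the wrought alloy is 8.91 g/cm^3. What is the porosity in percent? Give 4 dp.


rho_part = 325.4 / 40.17 = 8.10057257 g/cm^3
Porosity = (1 - 8.10057257/8.91)*100 = 9.0845 %


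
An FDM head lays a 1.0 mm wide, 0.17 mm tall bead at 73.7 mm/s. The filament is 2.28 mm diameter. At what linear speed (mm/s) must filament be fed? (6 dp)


Q = 1.0 * 0.17 * 73.7 = 12.529 mm^3/s
A_fil = pi*(2.28/2)^2 = 4.08281381 mm^2
v_feed = 12.529 / 4.08281381 = 3.068717 mm/s


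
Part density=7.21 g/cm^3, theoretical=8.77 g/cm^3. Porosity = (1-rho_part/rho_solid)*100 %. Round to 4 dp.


Porosity = (1-7.21/8.77)*100 = 17.7879 %


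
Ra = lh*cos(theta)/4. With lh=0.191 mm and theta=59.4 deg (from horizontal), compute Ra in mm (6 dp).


Ra = 0.191 * cos(59.4) / 4 = 0.024307 mm


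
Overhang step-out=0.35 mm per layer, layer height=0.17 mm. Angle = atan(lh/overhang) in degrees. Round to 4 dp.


angle = atan(0.17/0.35) = 25.9065 degrees


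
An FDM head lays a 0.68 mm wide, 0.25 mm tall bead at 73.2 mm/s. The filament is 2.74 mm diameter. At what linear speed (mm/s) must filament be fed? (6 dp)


Q = 0.68 * 0.25 * 73.2 = 12.444 mm^3/s
A_fil = pi*(2.74/2)^2 = 5.89645525 mm^2
v_feed = 12.444 / 5.89645525 = 2.11042 mm/s


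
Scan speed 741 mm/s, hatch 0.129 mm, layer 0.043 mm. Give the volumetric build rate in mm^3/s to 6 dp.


Rate = 741 * 0.129 * 0.043 = 4.110327 mm^3/s


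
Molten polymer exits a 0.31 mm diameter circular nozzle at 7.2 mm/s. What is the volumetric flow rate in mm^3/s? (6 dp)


A = pi*(0.31/2)^2 = 0.07547676 mm^2
Q = 0.07547676 * 7.2 = 0.543433 mm^3/s


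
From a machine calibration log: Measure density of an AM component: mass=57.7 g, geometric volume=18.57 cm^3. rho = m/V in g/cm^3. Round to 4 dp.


rho = 57.7 / 18.57 = 3.1072 g/cm^3


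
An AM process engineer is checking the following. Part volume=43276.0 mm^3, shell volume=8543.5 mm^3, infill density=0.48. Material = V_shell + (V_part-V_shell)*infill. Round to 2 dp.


V_infill = (43276.0 - 8543.5) * 0.48 = 16671.6
V_total = 8543.5 + 16671.6 = 25215.1 mm^3


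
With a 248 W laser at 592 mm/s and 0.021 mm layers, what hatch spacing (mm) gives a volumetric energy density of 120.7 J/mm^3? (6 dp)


h = 248 / (120.7*592*0.021) = 0.165274 mm


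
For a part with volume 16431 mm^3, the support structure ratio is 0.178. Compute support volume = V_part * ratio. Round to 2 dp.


V_support = 16431 * 0.178 = 2924.72 mm^3


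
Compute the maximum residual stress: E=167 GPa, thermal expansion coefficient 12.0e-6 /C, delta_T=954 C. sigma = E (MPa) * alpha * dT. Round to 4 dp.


sigma = 167*1000 * 12.0e-6 * 954 = 1911.816 MPa


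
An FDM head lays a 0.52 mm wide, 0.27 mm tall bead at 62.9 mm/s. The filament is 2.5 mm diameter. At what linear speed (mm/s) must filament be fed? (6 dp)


Q = 0.52 * 0.27 * 62.9 = 8.83116 mm^3/s
A_fil = pi*(2.5/2)^2 = 4.90873852 mm^2
v_feed = 8.83116 / 4.90873852 = 1.799069 mm/s


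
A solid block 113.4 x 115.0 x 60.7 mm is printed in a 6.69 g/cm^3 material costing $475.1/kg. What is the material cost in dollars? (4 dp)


V = 113.4 * 115.0 * 60.7 = 791588.7 mm^3 = 791.5887 cm^3
Mass = 791.5887 * 6.69 / 1000 = 5.2957284 kg
Cost = 5.2957284 * 475.1 = 2516.0006 $


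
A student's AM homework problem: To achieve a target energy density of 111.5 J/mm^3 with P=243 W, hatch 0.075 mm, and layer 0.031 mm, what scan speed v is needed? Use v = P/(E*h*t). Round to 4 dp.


v = 243 / (111.5*0.075*0.031) = 937.3644 mm/s


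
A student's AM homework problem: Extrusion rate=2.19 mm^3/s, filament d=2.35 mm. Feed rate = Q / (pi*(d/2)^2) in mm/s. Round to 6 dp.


A = pi*(2.35/2)^2 = 4.337361
v = 2.19 / 4.337361 = 0.504915 mm/s


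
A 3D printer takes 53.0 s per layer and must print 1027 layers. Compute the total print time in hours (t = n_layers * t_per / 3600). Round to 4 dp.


t = 1027 * 53.0 / 3600 = 15.1197 hrs


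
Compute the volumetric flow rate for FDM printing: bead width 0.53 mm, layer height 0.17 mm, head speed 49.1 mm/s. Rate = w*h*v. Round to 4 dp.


Rate = 0.53 * 0.17 * 49.1 = 4.4239 mm^3/s


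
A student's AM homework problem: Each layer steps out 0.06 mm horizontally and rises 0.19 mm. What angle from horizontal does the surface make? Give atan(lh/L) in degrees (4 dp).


angle = atan(0.19/0.06) = 72.4744 degrees


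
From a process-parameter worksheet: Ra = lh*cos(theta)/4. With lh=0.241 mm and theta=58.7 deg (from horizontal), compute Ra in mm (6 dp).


Ra = 0.241 * cos(58.7) / 4 = 0.031301 mm


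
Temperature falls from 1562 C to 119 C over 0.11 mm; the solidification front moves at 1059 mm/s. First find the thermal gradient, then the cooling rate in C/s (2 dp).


G = (1562-119)/0.11 = 13118.18181818 C/mm
CR = 13118.18181818 * 1059 = 13892154.55 C/s


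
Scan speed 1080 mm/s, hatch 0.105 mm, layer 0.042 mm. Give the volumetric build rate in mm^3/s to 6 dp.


Rate = 1080 * 0.105 * 0.042 = 4.7628 mm^3/s


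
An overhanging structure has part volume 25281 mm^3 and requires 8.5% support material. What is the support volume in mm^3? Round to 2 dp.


V_support = 25281 * 0.085 = 2148.89 mm^3


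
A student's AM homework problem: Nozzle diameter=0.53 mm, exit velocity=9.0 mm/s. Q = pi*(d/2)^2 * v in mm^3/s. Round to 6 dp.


A = pi*(0.53/2)^2 = 0.22061834 mm^2
Q = 0.22061834 * 9.0 = 1.985565 mm^3/s


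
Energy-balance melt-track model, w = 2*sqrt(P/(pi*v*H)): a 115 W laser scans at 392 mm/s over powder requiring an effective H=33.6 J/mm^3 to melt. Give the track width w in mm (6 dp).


w = 2*sqrt(115/(pi*392*33.6)) = 0.105437 mm


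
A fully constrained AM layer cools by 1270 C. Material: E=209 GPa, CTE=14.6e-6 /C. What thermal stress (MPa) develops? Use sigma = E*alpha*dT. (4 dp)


sigma = 209*1000 * 14.6e-6 * 1270 = 3875.278 MPa


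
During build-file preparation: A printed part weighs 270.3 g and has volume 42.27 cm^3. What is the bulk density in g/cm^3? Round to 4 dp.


rho = 270.3 / 42.27 = 6.3946 g/cm^3


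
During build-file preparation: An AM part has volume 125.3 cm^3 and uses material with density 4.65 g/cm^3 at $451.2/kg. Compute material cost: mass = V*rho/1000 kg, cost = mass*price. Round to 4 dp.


Mass = 125.3*4.65/1000 = 0.582645 kg
Cost = 0.582645 * 451.2 = 262.8894 $


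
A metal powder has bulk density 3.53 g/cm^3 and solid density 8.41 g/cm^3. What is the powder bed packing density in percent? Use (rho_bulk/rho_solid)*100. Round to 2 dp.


Packing = (3.53/8.41)*100 = 41.97 %


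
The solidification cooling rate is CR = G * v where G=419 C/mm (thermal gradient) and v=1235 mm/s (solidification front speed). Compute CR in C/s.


CR = 419 * 1235 = 517465 C/s


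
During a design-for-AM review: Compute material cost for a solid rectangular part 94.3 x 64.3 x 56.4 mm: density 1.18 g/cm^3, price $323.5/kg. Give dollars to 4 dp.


V = 94.3 * 64.3 * 56.4 = 341980.836 mm^3 = 341.980836 cm^3
Mass = 341.980836 * 1.18 / 1000 = 0.40353739 kg
Cost = 0.40353739 * 323.5 = 130.5443 $


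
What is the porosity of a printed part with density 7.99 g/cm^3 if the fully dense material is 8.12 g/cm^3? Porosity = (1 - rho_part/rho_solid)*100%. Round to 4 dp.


Porosity = (1-7.99/8.12)*100 = 1.601 %


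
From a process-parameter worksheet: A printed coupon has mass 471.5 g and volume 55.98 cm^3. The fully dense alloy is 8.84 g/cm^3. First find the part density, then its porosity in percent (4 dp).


rho_part = 471.5 / 55.98 = 8.42265095 g/cm^3
Porosity = (1 - 8.42265095/8.84)*100 = 4.7211 %


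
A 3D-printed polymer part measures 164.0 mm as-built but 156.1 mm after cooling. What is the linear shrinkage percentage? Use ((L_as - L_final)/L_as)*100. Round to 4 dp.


Shrinkage = ((164.0-156.1)/164.0)*100 = 4.8171 %


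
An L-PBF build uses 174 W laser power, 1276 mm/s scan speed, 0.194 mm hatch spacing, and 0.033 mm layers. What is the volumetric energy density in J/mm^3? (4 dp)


E = 174 / (1276*0.194*0.033) = 21.3002 J/mm^3


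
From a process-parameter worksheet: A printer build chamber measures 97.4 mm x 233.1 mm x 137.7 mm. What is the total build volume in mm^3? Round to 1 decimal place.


V = 97.4 * 233.1 * 137.7 = 3126332.5 mm^3


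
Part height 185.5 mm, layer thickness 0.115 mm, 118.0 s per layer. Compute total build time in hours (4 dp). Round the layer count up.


Layers = ceil(185.5/0.115) = 1614
t = 1614 * 118.0 / 3600 = 52.9033 hrs


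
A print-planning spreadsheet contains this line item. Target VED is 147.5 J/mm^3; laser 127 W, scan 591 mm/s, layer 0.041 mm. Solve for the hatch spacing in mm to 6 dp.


h = 127 / (147.5*591*0.041) = 0.035534 mm


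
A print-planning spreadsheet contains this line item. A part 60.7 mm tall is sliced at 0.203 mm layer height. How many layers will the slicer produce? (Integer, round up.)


Layers = ceil(60.7/0.203) = 300


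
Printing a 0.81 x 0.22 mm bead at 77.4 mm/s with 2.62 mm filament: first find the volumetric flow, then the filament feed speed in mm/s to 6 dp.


Q = 0.81 * 0.22 * 77.4 = 13.79268 mm^3/s
A_fil = pi*(2.62/2)^2 = 5.39128715 mm^2
v_feed = 13.79268 / 5.39128715 = 2.558328 mm/s


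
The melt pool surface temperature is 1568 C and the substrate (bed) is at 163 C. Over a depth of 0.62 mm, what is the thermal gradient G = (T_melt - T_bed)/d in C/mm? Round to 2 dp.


G = (1568-163)/0.62 = 2266.13 C/mm


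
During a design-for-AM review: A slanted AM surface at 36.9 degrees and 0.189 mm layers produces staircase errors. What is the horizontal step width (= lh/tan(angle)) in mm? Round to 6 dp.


step = 0.189 / tan(36.9) = 0.251724 mm


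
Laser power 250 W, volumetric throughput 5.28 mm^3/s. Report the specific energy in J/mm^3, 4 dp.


SE = 250 / 5.28 = 47.3485 J/mm^3


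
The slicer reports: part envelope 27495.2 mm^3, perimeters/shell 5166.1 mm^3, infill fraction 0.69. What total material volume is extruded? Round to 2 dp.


V_infill = (27495.2 - 5166.1) * 0.69 = 15407.08
V_total = 5166.1 + 15407.08 = 20573.18 mm^3


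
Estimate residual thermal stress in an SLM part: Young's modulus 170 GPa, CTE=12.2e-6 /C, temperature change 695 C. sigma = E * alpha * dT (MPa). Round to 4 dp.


sigma = 170*1000 * 12.2e-6 * 695 = 1441.43 MPa


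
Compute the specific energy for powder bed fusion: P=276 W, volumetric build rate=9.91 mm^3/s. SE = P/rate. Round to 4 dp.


SE = 276 / 9.91 = 27.8507 J/mm^3


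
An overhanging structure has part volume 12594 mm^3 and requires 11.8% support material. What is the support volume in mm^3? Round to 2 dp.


V_support = 12594 * 0.118 = 1486.09 mm^3


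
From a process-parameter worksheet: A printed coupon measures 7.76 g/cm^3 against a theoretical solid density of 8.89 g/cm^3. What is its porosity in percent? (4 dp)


Porosity = (1-7.76/8.89)*100 = 12.7109 %


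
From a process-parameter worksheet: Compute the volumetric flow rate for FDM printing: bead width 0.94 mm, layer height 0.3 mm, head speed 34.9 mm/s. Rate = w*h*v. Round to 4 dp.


Rate = 0.94 * 0.3 * 34.9 = 9.8418 mm^3/s


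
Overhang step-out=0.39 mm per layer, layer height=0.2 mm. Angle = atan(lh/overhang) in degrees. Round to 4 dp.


angle = atan(0.2/0.39) = 27.1497 degrees


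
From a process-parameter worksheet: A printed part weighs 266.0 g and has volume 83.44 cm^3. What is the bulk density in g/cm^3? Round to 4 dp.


rho = 266.0 / 83.44 = 3.1879 g/cm^3


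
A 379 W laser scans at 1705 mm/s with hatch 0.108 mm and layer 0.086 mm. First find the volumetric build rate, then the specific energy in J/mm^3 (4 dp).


Build rate = 1705 * 0.108 * 0.086 = 15.83604 mm^3/s
SE = 379 / 15.83604 = 23.9328 J/mm^3


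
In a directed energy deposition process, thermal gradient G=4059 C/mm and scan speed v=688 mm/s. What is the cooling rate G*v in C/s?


CR = 4059 * 688 = 2792592 C/s


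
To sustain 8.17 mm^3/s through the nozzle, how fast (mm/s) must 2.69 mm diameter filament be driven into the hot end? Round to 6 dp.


A = pi*(2.69/2)^2 = 5.68322
v = 8.17 / 5.68322 = 1.437565 mm/s


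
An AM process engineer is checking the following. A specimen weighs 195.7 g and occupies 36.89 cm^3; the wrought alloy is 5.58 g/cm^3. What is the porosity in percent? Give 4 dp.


rho_part = 195.7 / 36.89 = 5.30496069 g/cm^3
Porosity = (1 - 5.30496069/5.58)*100 = 4.929 %


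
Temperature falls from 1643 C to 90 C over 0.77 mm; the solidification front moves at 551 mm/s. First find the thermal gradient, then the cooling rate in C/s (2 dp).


G = (1643-90)/0.77 = 2016.88311688 C/mm
CR = 2016.88311688 * 551 = 1111302.6 C/s


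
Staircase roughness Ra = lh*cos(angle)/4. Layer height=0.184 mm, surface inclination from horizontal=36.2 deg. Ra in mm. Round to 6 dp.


Ra = 0.184 * cos(36.2) / 4 = 0.03712 mm


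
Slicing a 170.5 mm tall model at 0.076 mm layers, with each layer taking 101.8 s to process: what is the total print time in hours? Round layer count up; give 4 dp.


Layers = ceil(170.5/0.076) = 2244
t = 2244 * 101.8 / 3600 = 63.4553 hrs


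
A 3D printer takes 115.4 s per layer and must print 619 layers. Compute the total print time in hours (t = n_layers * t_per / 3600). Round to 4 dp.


t = 619 * 115.4 / 3600 = 19.8424 hrs


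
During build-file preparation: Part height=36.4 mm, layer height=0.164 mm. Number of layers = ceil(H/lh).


Layers = ceil(36.4/0.164) = 222


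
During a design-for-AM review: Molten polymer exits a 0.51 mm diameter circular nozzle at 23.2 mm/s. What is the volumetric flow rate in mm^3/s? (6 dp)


A = pi*(0.51/2)^2 = 0.20428206 mm^2
Q = 0.20428206 * 23.2 = 4.739344 mm^3/s


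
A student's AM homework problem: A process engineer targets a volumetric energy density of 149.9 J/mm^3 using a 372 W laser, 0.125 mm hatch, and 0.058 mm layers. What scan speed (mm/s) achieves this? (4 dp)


v = 372 / (149.9*0.125*0.058) = 342.2972 mm/s


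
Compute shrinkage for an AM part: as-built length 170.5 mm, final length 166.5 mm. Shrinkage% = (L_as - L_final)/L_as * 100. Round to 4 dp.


Shrinkage = ((170.5-166.5)/170.5)*100 = 2.346 %


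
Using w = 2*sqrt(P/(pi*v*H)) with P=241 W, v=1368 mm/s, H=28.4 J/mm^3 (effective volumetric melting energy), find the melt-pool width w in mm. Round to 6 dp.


w = 2*sqrt(241/(pi*1368*28.4)) = 0.088871 mm


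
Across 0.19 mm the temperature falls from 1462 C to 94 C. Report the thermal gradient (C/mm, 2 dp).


G = (1462-94)/0.19 = 7200.0 C/mm


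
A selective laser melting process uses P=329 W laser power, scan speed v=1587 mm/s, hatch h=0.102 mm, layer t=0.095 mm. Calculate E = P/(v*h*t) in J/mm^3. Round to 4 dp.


E = 329 / (1587*0.102*0.095) = 21.3942 J/mm^3


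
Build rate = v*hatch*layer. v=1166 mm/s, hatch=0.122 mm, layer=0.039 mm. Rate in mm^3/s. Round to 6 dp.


Rate = 1166 * 0.122 * 0.039 = 5.547828 mm^3/s


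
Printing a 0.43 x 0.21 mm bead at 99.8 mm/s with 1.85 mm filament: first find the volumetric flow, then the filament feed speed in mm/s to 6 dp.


Q = 0.43 * 0.21 * 99.8 = 9.01194 mm^3/s
A_fil = pi*(1.85/2)^2 = 2.68802521 mm^2
v_feed = 9.01194 / 2.68802521 = 3.352625 mm/s


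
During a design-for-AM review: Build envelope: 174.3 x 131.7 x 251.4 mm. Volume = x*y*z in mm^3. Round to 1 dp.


V = 174.3 * 131.7 * 251.4 = 5770964.9 mm^3


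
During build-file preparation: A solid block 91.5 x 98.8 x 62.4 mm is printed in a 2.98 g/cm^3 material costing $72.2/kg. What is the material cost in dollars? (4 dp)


V = 91.5 * 98.8 * 62.4 = 564108.48 mm^3 = 564.10848 cm^3
Mass = 564.10848 * 2.98 / 1000 = 1.68104327 kg
Cost = 1.68104327 * 72.2 = 121.3713 $


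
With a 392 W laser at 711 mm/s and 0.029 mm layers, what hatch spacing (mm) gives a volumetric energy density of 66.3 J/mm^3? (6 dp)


h = 392 / (66.3*711*0.029) = 0.286751 mm


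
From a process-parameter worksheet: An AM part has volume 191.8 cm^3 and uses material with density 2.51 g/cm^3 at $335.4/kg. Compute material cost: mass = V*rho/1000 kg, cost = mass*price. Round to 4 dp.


Mass = 191.8*2.51/1000 = 0.481418 kg
Cost = 0.481418 * 335.4 = 161.4676 $


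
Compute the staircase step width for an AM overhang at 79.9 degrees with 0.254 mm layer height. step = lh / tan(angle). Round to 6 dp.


step = 0.254 / tan(79.9) = 0.045244 mm


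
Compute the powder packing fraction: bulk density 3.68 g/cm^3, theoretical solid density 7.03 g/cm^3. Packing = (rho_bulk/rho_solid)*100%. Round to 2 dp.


Packing = (3.68/7.03)*100 = 52.35 %


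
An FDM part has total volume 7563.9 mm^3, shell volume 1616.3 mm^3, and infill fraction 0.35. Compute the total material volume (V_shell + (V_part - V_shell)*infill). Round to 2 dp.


V_infill = (7563.9 - 1616.3) * 0.35 = 2081.66
V_total = 1616.3 + 2081.66 = 3697.96 mm^3


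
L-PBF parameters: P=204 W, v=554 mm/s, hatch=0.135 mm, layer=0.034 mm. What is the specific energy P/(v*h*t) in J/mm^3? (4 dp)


Build rate = 554 * 0.135 * 0.034 = 2.54286 mm^3/s
SE = 204 / 2.54286 = 80.2246 J/mm^3


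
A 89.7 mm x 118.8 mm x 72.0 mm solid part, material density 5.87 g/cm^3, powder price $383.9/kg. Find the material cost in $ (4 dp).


V = 89.7 * 118.8 * 72.0 = 767257.92 mm^3 = 767.25792 cm^3
Mass = 767.25792 * 5.87 / 1000 = 4.50380399 kg
Cost = 4.50380399 * 383.9 = 1729.0104 $


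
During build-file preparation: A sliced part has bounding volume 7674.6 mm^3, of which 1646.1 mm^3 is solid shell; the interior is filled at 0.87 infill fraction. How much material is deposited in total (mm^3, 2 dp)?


V_infill = (7674.6 - 1646.1) * 0.87 = 5244.8
V_total = 1646.1 + 5244.8 = 6890.9 mm^3


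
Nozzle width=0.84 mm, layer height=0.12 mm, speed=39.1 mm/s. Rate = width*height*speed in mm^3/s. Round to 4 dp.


Rate = 0.84 * 0.12 * 39.1 = 3.9413 mm^3/s


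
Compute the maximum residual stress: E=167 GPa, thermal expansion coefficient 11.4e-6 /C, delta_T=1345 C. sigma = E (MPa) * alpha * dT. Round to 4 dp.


sigma = 167*1000 * 11.4e-6 * 1345 = 2560.611 MPa


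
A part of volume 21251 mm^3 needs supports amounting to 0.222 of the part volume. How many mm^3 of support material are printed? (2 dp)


V_support = 21251 * 0.222 = 4717.72 mm^3


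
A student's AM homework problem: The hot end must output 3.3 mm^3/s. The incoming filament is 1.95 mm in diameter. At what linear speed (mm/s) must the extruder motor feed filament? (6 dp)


A = pi*(1.95/2)^2 = 2.986477
v = 3.3 / 2.986477 = 1.104981 mm/s


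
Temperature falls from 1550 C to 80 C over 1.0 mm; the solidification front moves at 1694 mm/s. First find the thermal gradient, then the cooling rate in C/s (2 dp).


G = (1550-80)/1.0 = 1470.0 C/mm
CR = 1470.0 * 1694 = 2490180.0 C/s


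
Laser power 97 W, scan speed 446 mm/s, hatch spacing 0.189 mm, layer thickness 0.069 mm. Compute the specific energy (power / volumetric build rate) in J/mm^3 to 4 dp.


Build rate = 446 * 0.189 * 0.069 = 5.816286 mm^3/s
SE = 97 / 5.816286 = 16.6773 J/mm^3


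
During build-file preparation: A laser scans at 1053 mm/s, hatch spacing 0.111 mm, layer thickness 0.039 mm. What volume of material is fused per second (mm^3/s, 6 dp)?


Rate = 1053 * 0.111 * 0.039 = 4.558437 mm^3/s


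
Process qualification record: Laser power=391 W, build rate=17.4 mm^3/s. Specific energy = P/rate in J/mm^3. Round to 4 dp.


SE = 391 / 17.4 = 22.4713 J/mm^3


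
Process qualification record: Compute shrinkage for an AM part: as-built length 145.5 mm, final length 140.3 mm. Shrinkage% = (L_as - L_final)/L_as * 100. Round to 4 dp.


Shrinkage = ((145.5-140.3)/145.5)*100 = 3.5739 %


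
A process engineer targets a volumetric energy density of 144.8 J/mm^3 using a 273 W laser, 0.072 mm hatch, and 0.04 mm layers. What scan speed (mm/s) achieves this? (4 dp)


v = 273 / (144.8*0.072*0.04) = 654.6386 mm/s


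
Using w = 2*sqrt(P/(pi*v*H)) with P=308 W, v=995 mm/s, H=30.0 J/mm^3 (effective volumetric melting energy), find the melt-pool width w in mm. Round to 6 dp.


w = 2*sqrt(308/(pi*995*30.0)) = 0.114619 mm


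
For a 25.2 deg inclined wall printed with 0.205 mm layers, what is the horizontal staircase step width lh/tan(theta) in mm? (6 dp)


step = 0.205 / tan(25.2) = 0.435647 mm


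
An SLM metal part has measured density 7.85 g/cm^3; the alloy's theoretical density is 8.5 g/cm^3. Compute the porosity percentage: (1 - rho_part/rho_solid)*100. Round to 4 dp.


Porosity = (1-7.85/8.5)*100 = 7.6471 %


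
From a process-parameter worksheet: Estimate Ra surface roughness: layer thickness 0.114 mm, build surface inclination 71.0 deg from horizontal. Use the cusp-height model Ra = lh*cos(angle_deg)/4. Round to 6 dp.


Ra = 0.114 * cos(71.0) / 4 = 0.009279 mm


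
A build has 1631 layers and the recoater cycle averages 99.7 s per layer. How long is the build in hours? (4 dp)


t = 1631 * 99.7 / 3600 = 45.1696 hrs


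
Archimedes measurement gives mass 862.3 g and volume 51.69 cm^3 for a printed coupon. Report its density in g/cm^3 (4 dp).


rho = 862.3 / 51.69 = 16.6821 g/cm^3


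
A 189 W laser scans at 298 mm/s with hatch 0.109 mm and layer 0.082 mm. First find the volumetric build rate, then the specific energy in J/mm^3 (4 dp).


Build rate = 298 * 0.109 * 0.082 = 2.663524 mm^3/s
SE = 189 / 2.663524 = 70.9586 J/mm^3


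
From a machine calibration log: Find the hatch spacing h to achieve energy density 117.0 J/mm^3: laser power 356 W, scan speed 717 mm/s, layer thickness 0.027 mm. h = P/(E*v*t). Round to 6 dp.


h = 356 / (117.0*717*0.027) = 0.157174 mm


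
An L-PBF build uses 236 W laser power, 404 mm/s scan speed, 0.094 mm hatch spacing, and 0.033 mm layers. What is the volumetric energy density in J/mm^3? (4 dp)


E = 236 / (404*0.094*0.033) = 188.3167 J/mm^3


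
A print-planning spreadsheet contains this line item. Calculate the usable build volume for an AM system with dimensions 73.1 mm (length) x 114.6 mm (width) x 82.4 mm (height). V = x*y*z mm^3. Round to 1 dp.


V = 73.1 * 114.6 * 82.4 = 690286.2 mm^3


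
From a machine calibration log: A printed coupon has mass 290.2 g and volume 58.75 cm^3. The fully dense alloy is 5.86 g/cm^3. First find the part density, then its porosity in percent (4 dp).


rho_part = 290.2 / 58.75 = 4.93957447 g/cm^3
Porosity = (1 - 4.93957447/5.86)*100 = 15.7069 %
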